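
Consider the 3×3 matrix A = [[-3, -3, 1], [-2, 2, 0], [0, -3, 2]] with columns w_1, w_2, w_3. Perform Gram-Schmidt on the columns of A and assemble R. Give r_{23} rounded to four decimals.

r_{23} = -1.7511

q_1 = w_1/‖w_1‖ = (-3, -2, 0)/3.6056 = (-0.8321, -0.5547, 0.0000).
r_{12} = q_1·w_2 = 1.3868.
u_2 = w_2 − 1.3868·q_1 = (-1.8462, 2.7692, -3.0000).
‖u_2‖ = 4.4807, so q_2 = (-0.4120, 0.6180, -0.6695).
r_{23} = q_2·w_3 = -1.7511.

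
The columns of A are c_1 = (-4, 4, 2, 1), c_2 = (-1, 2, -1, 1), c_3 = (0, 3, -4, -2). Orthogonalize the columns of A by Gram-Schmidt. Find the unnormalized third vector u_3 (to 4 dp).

c_1 = (-4, 4, 2, 1); ‖c_1‖ = 6.0828, so e_1 = (-0.6576, 0.6576, 0.3288, 0.1644).
e_1·c_2 = (-0.6576)·(-1) + 0.6576·2 + 0.3288·(-1) + 0.1644·1 = 1.8084.
u_2 = c_2 − 1.8084·e_1 = (0.1892, 0.8108, -1.5946, 0.7027).
‖u_2‖ = 1.9313, so e_2 = (0.0980, 0.4198, -0.8257, 0.3639).
e_1·c_3 = (-0.6576)·0 + 0.6576·3 + 0.3288·(-4) + 0.1644·(-2) = 0.3288; e_2·c_3 = 0.0980·0 + 0.4198·3 + (-0.8257)·(-4) + 0.3639·(-2) = 3.8345.
u_3 = c_3 − 0.3288·e_1 − 3.8345·e_2 = (-0.1594, 1.1739, -0.9420, -3.4493).

u_3 = (-0.1594, 1.1739, -0.9420, -3.4493)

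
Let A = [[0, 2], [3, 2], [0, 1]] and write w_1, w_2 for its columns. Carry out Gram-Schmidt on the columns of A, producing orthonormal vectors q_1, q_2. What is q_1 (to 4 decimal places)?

q_1 = (0.0000, 1.0000, 0.0000)

w_1 = (0, 3, 0); ‖w_1‖ = 3.0000, so q_1 = (0.0000, 1.0000, 0.0000).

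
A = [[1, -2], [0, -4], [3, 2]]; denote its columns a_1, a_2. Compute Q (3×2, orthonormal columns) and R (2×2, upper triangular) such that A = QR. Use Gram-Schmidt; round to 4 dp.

a_1 = (1, 0, 3); ‖a_1‖ = 3.1623, so q_1 = (0.3162, 0.0000, 0.9487).
q_1·a_2 = 0.3162·(-2) + 0.0000·(-4) + 0.9487·2 = 1.2649.
u_2 = a_2 − 1.2649·q_1 = (-2.4000, -4.0000, 0.8000).
‖u_2‖ = 4.7329, so q_2 = (-0.5071, -0.8452, 0.1690).

Q = [[0.3162, -0.5071], [0.0000, -0.8452], [0.9487, 0.1690]], R = [[3.1623, 1.2649], [0.0000, 4.7329]]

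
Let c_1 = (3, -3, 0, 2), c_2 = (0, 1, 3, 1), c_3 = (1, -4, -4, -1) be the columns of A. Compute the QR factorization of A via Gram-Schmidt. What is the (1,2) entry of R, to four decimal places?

c_1 = (3, -3, 0, 2); ‖c_1‖ = 4.6904, so q_1 = (0.6396, -0.6396, 0.0000, 0.4264).
r_{12} = q_1·c_2 = -0.2132.

r_{12} = -0.2132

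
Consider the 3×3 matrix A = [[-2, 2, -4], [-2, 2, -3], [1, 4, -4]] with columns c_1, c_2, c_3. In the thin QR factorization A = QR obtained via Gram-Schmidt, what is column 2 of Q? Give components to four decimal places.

e_2 = (0.2357, 0.2357, 0.9428)

c_1 = (-2, -2, 1); ‖c_1‖ = 3.0000, so e_1 = (-0.6667, -0.6667, 0.3333).
e_1·c_2 = (-0.6667)·2 + (-0.6667)·2 + 0.3333·4 = -1.3333.
u_2 = c_2 + 1.3333·e_1 = (1.1111, 1.1111, 4.4444).
‖u_2‖ = 4.7140, so e_2 = (0.2357, 0.2357, 0.9428).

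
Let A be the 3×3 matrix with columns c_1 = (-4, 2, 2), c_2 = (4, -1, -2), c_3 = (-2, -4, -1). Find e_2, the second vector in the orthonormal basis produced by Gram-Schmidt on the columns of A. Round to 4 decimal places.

e_2 = (0.3651, 0.9129, -0.1826)

c_1 = (-4, 2, 2); ‖c_1‖ = 4.8990, so e_1 = (-0.8165, 0.4082, 0.4082).
e_1·c_2 = (-0.8165)·4 + 0.4082·(-1) + 0.4082·(-2) = -4.4907.
u_2 = c_2 + 4.4907·e_1 = (0.3333, 0.8333, -0.1667).
‖u_2‖ = 0.9129, so e_2 = (0.3651, 0.9129, -0.1826).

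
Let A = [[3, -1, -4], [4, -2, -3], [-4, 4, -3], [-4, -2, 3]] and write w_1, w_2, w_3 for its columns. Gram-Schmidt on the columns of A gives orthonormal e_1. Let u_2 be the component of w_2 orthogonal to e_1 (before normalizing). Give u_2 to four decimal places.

u_2 = (0.0000, -0.6667, 2.6667, -3.3333)

w_1 = (3, 4, -4, -4); ‖w_1‖ = 7.5498, so e_1 = (0.3974, 0.5298, -0.5298, -0.5298).
e_1·w_2 = 0.3974·(-1) + 0.5298·(-2) + (-0.5298)·4 + (-0.5298)·(-2) = -2.5166.
u_2 = w_2 + 2.5166·e_1 = (0.0000, -0.6667, 2.6667, -3.3333).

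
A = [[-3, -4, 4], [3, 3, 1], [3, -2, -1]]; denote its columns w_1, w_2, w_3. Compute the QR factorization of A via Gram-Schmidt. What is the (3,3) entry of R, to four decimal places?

r_{33} = 3.4290

w_1 = (-3, 3, 3); ‖w_1‖ = 5.1962, so q_1 = (-0.5774, 0.5774, 0.5774).
q_1·w_2 = (-0.5774)·(-4) + 0.5774·3 + 0.5774·(-2) = 2.8868.
u_2 = w_2 − 2.8868·q_1 = (-2.3333, 1.3333, -3.6667).
‖u_2‖ = 4.5461, so q_2 = (-0.5133, 0.2933, -0.8066).
q_1·w_3 = (-0.5774)·4 + 0.5774·1 + 0.5774·(-1) = -2.3094; q_2·w_3 = (-0.5133)·4 + 0.2933·1 + (-0.8066)·(-1) = -0.9532.
u_3 = w_3 + 2.3094·q_1 + 0.9532·q_2 = (2.1774, 2.6129, -0.4355).
r_{33} = ‖u_3‖ = 3.4290.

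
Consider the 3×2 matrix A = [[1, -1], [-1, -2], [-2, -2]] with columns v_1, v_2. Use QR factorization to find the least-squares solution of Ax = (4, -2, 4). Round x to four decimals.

q_1 = v_1/‖v_1‖ = (1, -1, -2)/2.4495 = (0.4082, -0.4082, -0.8165).
r_{12} = q_1·v_2 = 2.0412.
u_2 = v_2 − 2.0412·q_1 = (-1.8333, -1.1667, -0.3333).
‖u_2‖ = 2.1985, so q_2 = (-0.8339, -0.5307, -0.1516).
Qᵀb = (-0.8165, -2.8808).
Back-substitute: x_2 = -2.8808/2.1985 = -1.3103.
x_1 = (-0.8165 − 2.0412·(-1.3103))/2.4495 = 0.7586.

x = (0.7586, -1.3103)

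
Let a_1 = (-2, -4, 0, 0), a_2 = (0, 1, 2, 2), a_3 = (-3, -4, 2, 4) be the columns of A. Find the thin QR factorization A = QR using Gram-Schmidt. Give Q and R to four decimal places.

e_1 = a_1/‖a_1‖ = (-2, -4, 0, 0)/4.4721 = (-0.4472, -0.8944, 0.0000, 0.0000).
r_{12} = e_1·a_2 = -0.8944.
u_2 = a_2 + 0.8944·e_1 = (-0.4000, 0.2000, 2.0000, 2.0000).
‖u_2‖ = 2.8636, so e_2 = (-0.1397, 0.0698, 0.6984, 0.6984).
r_{13} = e_1·a_3 = 4.9193; r_{23} = e_2·a_3 = 4.3303.
u_3 = a_3 − 4.9193·e_1 − 4.3303·e_2 = (-0.1951, 0.0976, -1.0244, 0.9756).
‖u_3‖ = 1.4314, so e_3 = (-0.1363, 0.0682, -0.7157, 0.6816).

Q = [[-0.4472, -0.1397, -0.1363], [-0.8944, 0.0698, 0.0682], [0.0000, 0.6984, -0.7157], [0.0000, 0.6984, 0.6816]], R = [[4.4721, -0.8944, 4.9193], [0.0000, 2.8636, 4.3303], [0.0000, 0.0000, 1.4314]]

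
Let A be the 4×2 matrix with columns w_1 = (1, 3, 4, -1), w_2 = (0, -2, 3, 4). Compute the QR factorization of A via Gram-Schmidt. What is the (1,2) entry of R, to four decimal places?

r_{12} = 0.3849

w_1 = (1, 3, 4, -1); ‖w_1‖ = 5.1962, so e_1 = (0.1925, 0.5774, 0.7698, -0.1925).
r_{12} = e_1·w_2 = 0.3849.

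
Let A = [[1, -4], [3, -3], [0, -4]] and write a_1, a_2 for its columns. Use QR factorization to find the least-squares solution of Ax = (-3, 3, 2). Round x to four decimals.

a_1 = (1, 3, 0); ‖a_1‖ = 3.1623, so q_1 = (0.3162, 0.9487, 0.0000).
q_1·a_2 = 0.3162·(-4) + 0.9487·(-3) + 0.0000·(-4) = -4.1110.
u_2 = a_2 + 4.1110·q_1 = (-2.7000, 0.9000, -4.0000).
‖u_2‖ = 4.9092, so q_2 = (-0.5500, 0.1833, -0.8148).
Qᵀb = (1.8974, 0.5704).
Back-substitute: x_2 = 0.5704/4.9092 = 0.1162.
x_1 = (1.8974 + 4.1110·0.1162)/3.1623 = 0.7510.

x = (0.7510, 0.1162)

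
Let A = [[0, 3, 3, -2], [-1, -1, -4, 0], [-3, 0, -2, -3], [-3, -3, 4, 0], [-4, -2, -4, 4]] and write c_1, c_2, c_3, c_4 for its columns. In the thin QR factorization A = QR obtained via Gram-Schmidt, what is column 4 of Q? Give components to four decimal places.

c_1 = (0, -1, -3, -3, -4); ‖c_1‖ = 5.9161, so q_1 = (0.0000, -0.1690, -0.5071, -0.5071, -0.6761).
q_1·c_2 = 0.0000·3 + (-0.1690)·(-1) + (-0.5071)·0 + (-0.5071)·(-3) + (-0.6761)·(-2) = 3.0426.
u_2 = c_2 − 3.0426·q_1 = (3.0000, -0.4857, 1.5429, -1.4571, 0.0571).
‖u_2‖ = 3.7071, so q_2 = (0.8093, -0.1310, 0.4162, -0.3931, 0.0154).
q_1·c_3 = 0.0000·3 + (-0.1690)·(-4) + (-0.5071)·(-2) + (-0.5071)·4 + (-0.6761)·(-4) = 2.3664; q_2·c_3 = 0.8093·3 + (-0.1310)·(-4) + 0.4162·(-2) + (-0.3931)·4 + 0.0154·(-4) = 0.4856.
u_3 = c_3 − 2.3664·q_1 − 0.4856·q_2 = (2.6071, -3.5364, -1.0021, 5.3909, -2.4075).
‖u_3‖ = 7.4273, so q_3 = (0.3510, -0.4761, -0.1349, 0.7258, -0.3241).
q_1·c_4 = 0.0000·(-2) + (-0.1690)·0 + (-0.5071)·(-3) + (-0.5071)·0 + (-0.6761)·4 = -1.1832; q_2·c_4 = 0.8093·(-2) + (-0.1310)·0 + 0.4162·(-3) + (-0.3931)·0 + 0.0154·4 = -2.8054; q_3·c_4 = 0.3510·(-2) + (-0.4761)·0 + (-0.1349)·(-3) + 0.7258·0 + (-0.3241)·4 = -1.5938.
u_4 = c_4 + 1.1832·q_1 + 2.8054·q_2 + 1.5938·q_3 = (0.8297, -1.3264, -2.6475, -0.5459, 2.7266).
‖u_4‖ = 4.1460, so q_4 = (0.2001, -0.3199, -0.6386, -0.1317, 0.6576).

q_4 = (0.2001, -0.3199, -0.6386, -0.1317, 0.6576)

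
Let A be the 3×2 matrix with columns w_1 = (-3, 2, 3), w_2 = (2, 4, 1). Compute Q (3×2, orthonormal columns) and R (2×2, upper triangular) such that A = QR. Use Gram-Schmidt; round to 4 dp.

Q = [[-0.6396, 0.6017], [0.4264, 0.7955], [0.6396, 0.0714]], R = [[4.6904, 1.0660], [0.0000, 4.4569]]

q_1 = w_1/‖w_1‖ = (-3, 2, 3)/4.6904 = (-0.6396, 0.4264, 0.6396).
r_{12} = q_1·w_2 = 1.0660.
u_2 = w_2 − 1.0660·q_1 = (2.6818, 3.5455, 0.3182).
‖u_2‖ = 4.4569, so q_2 = (0.6017, 0.7955, 0.0714).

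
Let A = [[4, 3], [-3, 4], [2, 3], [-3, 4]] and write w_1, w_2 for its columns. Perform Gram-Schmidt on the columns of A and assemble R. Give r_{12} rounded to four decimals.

q_1 = w_1/‖w_1‖ = (4, -3, 2, -3)/6.1644 = (0.6489, -0.4867, 0.3244, -0.4867).
r_{12} = q_1·w_2 = -0.9733.

r_{12} = -0.9733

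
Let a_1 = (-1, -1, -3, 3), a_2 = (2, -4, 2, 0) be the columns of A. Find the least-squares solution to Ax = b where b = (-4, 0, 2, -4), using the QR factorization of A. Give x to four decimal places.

x = (-0.7586, -0.2931)

a_1 = (-1, -1, -3, 3); ‖a_1‖ = 4.4721, so q_1 = (-0.2236, -0.2236, -0.6708, 0.6708).
q_1·a_2 = (-0.2236)·2 + (-0.2236)·(-4) + (-0.6708)·2 + 0.6708·0 = -0.8944.
u_2 = a_2 + 0.8944·q_1 = (1.8000, -4.2000, 1.4000, 0.6000).
‖u_2‖ = 4.8166, so q_2 = (0.3737, -0.8720, 0.2907, 0.1246).
Qᵀb = (-3.1305, -1.4118).
Back-substitute: x_2 = -1.4118/4.8166 = -0.2931.
x_1 = (-3.1305 + 0.8944·(-0.2931))/4.4721 = -0.7586.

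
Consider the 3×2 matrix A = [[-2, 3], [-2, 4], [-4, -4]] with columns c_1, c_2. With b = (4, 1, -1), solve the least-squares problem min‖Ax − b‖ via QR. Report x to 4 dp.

c_1 = (-2, -2, -4); ‖c_1‖ = 4.8990, so e_1 = (-0.4082, -0.4082, -0.8165).
e_1·c_2 = (-0.4082)·3 + (-0.4082)·4 + (-0.8165)·(-4) = 0.4082.
u_2 = c_2 − 0.4082·e_1 = (3.1667, 4.1667, -3.6667).
‖u_2‖ = 6.3901, so e_2 = (0.4956, 0.6521, -0.5738).
Qᵀb = (-1.2247, 3.2081).
Back-substitute: x_2 = 3.2081/6.3901 = 0.5020.
x_1 = (-1.2247 − 0.4082·0.5020)/4.8990 = -0.2918.

x = (-0.2918, 0.5020)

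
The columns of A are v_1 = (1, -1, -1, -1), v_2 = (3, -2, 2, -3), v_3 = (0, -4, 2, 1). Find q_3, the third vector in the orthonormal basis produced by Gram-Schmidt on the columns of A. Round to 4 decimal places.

q_3 = (-0.2183, -0.8451, 0.1690, 0.4578)

q_1 = v_1/‖v_1‖ = (1, -1, -1, -1)/2.0000 = (0.5000, -0.5000, -0.5000, -0.5000).
r_{12} = q_1·v_2 = 3.0000.
u_2 = v_2 − 3.0000·q_1 = (1.5000, -0.5000, 3.5000, -1.5000).
‖u_2‖ = 4.1231, so q_2 = (0.3638, -0.1213, 0.8489, -0.3638).
r_{13} = q_1·v_3 = 0.5000; r_{23} = q_2·v_3 = 1.8190.
u_3 = v_3 − 0.5000·q_1 − 1.8190·q_2 = (-0.9118, -3.5294, 0.7059, 1.9118).
‖u_3‖ = 4.1763, so q_3 = (-0.2183, -0.8451, 0.1690, 0.4578).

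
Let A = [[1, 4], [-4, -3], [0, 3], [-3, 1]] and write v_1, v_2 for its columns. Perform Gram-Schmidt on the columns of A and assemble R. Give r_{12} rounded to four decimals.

v_1 = (1, -4, 0, -3); ‖v_1‖ = 5.0990, so e_1 = (0.1961, -0.7845, 0.0000, -0.5883).
r_{12} = e_1·v_2 = 2.5495.

r_{12} = 2.5495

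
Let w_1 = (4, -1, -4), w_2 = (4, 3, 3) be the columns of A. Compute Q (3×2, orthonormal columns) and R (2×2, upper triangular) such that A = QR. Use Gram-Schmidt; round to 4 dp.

Q = [[0.6963, 0.6655], [-0.1741, 0.5199], [-0.6963, 0.5355]], R = [[5.7446, 0.1741], [0.0000, 5.8284]]

w_1 = (4, -1, -4); ‖w_1‖ = 5.7446, so q_1 = (0.6963, -0.1741, -0.6963).
q_1·w_2 = 0.6963·4 + (-0.1741)·3 + (-0.6963)·3 = 0.1741.
u_2 = w_2 − 0.1741·q_1 = (3.8788, 3.0303, 3.1212).
‖u_2‖ = 5.8284, so q_2 = (0.6655, 0.5199, 0.5355).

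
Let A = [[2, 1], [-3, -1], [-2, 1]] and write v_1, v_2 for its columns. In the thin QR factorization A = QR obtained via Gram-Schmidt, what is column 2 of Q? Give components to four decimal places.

v_1 = (2, -3, -2); ‖v_1‖ = 4.1231, so q_1 = (0.4851, -0.7276, -0.4851).
q_1·v_2 = 0.4851·1 + (-0.7276)·(-1) + (-0.4851)·1 = 0.7276.
u_2 = v_2 − 0.7276·q_1 = (0.6471, -0.4706, 1.3529).
‖u_2‖ = 1.5718, so q_2 = (0.4117, -0.2994, 0.8608).

q_2 = (0.4117, -0.2994, 0.8608)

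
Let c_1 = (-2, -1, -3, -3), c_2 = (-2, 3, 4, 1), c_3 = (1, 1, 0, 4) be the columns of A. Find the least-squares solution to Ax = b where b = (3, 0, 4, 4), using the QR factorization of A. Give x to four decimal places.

x = (-1.5686, -0.2343, -0.1865)

c_1 = (-2, -1, -3, -3); ‖c_1‖ = 4.7958, so e_1 = (-0.4170, -0.2085, -0.6255, -0.6255).
e_1·c_2 = (-0.4170)·(-2) + (-0.2085)·3 + (-0.6255)·4 + (-0.6255)·1 = -2.9192.
u_2 = c_2 + 2.9192·e_1 = (-3.2174, 2.3913, 2.1739, -0.8261).
‖u_2‖ = 4.6345, so e_2 = (-0.6942, 0.5160, 0.4691, -0.1782).
e_1·c_3 = (-0.4170)·1 + (-0.2085)·1 + (-0.6255)·0 + (-0.6255)·4 = -3.1277; e_2·c_3 = (-0.6942)·1 + 0.5160·1 + 0.4691·0 + (-0.1782)·4 = -0.8912.
u_3 = c_3 + 3.1277·e_1 + 0.8912·e_2 = (-0.9231, 0.8077, -1.5385, 1.8846).
‖u_3‖ = 2.7245, so e_3 = (-0.3388, 0.2965, -0.5647, 0.6917).
Qᵀb = (-6.2554, -0.9194, -0.5082).
Back-substitute: x_3 = -0.5082/2.7245 = -0.1865.
x_2 = (-0.9194 + 0.8912·(-0.1865))/4.6345 = -0.2343.
x_1 = (-6.2554 + 2.9192·(-0.2343) + 3.1277·(-0.1865))/4.7958 = -1.5686.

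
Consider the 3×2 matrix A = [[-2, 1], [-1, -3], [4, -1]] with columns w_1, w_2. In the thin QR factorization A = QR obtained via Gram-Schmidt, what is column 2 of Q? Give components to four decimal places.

w_1 = (-2, -1, 4); ‖w_1‖ = 4.5826, so q_1 = (-0.4364, -0.2182, 0.8729).
q_1·w_2 = (-0.4364)·1 + (-0.2182)·(-3) + 0.8729·(-1) = -0.6547.
u_2 = w_2 + 0.6547·q_1 = (0.7143, -3.1429, -0.4286).
‖u_2‖ = 3.2514, so q_2 = (0.2197, -0.9666, -0.1318).

q_2 = (0.2197, -0.9666, -0.1318)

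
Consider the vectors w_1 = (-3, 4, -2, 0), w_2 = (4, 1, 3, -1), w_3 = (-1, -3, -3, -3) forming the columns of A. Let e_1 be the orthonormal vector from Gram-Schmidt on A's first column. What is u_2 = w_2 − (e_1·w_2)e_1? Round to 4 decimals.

w_1 = (-3, 4, -2, 0); ‖w_1‖ = 5.3852, so e_1 = (-0.5571, 0.7428, -0.3714, 0.0000).
e_1·w_2 = (-0.5571)·4 + 0.7428·1 + (-0.3714)·3 + 0.0000·(-1) = -2.5997.
u_2 = w_2 + 2.5997·e_1 = (2.5517, 2.9310, 2.0345, -1.0000).

u_2 = (2.5517, 2.9310, 2.0345, -1.0000)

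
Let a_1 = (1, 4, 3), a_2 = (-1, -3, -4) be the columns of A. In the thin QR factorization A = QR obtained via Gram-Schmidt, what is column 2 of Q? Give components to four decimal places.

q_2 = (-0.0275, 0.6042, -0.7964)

q_1 = a_1/‖a_1‖ = (1, 4, 3)/5.0990 = (0.1961, 0.7845, 0.5883).
r_{12} = q_1·a_2 = -4.9029.
u_2 = a_2 + 4.9029·q_1 = (-0.0385, 0.8462, -1.1154).
‖u_2‖ = 1.4005, so q_2 = (-0.0275, 0.6042, -0.7964).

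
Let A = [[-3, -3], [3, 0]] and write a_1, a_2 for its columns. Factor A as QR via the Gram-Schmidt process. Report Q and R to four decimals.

Q = [[-0.7071, -0.7071], [0.7071, -0.7071]], R = [[4.2426, 2.1213], [0.0000, 2.1213]]

a_1 = (-3, 3); ‖a_1‖ = 4.2426, so e_1 = (-0.7071, 0.7071).
e_1·a_2 = (-0.7071)·(-3) + 0.7071·0 = 2.1213.
u_2 = a_2 − 2.1213·e_1 = (-1.5000, -1.5000).
‖u_2‖ = 2.1213, so e_2 = (-0.7071, -0.7071).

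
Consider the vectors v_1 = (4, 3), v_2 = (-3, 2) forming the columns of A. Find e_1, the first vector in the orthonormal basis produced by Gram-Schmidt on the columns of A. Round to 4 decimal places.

v_1 = (4, 3); ‖v_1‖ = 5.0000, so e_1 = (0.8000, 0.6000).

e_1 = (0.8000, 0.6000)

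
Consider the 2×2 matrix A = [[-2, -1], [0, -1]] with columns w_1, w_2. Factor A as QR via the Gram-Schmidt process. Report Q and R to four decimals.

Q = [[-1.0000, 0.0000], [0.0000, -1.0000]], R = [[2.0000, 1.0000], [0.0000, 1.0000]]

w_1 = (-2, 0); ‖w_1‖ = 2.0000, so e_1 = (-1.0000, 0.0000).
e_1·w_2 = (-1.0000)·(-1) + 0.0000·(-1) = 1.0000.
u_2 = w_2 − 1.0000·e_1 = (0.0000, -1.0000).
‖u_2‖ = 1.0000, so e_2 = (0.0000, -1.0000).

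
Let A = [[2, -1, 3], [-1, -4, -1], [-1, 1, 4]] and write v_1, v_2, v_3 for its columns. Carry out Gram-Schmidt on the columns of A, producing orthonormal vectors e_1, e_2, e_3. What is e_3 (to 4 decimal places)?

e_3 = (0.4834, 0.0967, 0.8701)

v_1 = (2, -1, -1); ‖v_1‖ = 2.4495, so e_1 = (0.8165, -0.4082, -0.4082).
e_1·v_2 = 0.8165·(-1) + (-0.4082)·(-4) + (-0.4082)·1 = 0.4082.
u_2 = v_2 − 0.4082·e_1 = (-1.3333, -3.8333, 1.1667).
‖u_2‖ = 4.2230, so e_2 = (-0.3157, -0.9077, 0.2763).
e_1·v_3 = 0.8165·3 + (-0.4082)·(-1) + (-0.4082)·4 = 1.2247; e_2·v_3 = (-0.3157)·3 + (-0.9077)·(-1) + 0.2763·4 = 1.0656.
u_3 = v_3 − 1.2247·e_1 − 1.0656·e_2 = (2.3364, 0.4673, 4.2056).
‖u_3‖ = 4.8337, so e_3 = (0.4834, 0.0967, 0.8701).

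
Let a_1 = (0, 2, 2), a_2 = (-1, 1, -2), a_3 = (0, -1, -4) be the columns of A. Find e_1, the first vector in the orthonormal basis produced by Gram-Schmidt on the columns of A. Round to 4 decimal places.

e_1 = a_1/‖a_1‖ = (0, 2, 2)/2.8284 = (0.0000, 0.7071, 0.7071).

e_1 = (0.0000, 0.7071, 0.7071)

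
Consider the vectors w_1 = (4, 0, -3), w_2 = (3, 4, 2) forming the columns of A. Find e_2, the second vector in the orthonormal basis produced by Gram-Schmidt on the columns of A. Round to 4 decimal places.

e_1 = w_1/‖w_1‖ = (4, 0, -3)/5.0000 = (0.8000, 0.0000, -0.6000).
r_{12} = e_1·w_2 = 1.2000.
u_2 = w_2 − 1.2000·e_1 = (2.0400, 4.0000, 2.7200).
‖u_2‖ = 5.2498, so e_2 = (0.3886, 0.7619, 0.5181).

e_2 = (0.3886, 0.7619, 0.5181)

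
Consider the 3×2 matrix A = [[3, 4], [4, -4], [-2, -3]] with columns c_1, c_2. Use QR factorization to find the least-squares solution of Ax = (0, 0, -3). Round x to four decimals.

q_1 = c_1/‖c_1‖ = (3, 4, -2)/5.3852 = (0.5571, 0.7428, -0.3714).
r_{12} = q_1·c_2 = 0.3714.
u_2 = c_2 − 0.3714·q_1 = (3.7931, -4.2759, -2.8621).
‖u_2‖ = 6.3923, so q_2 = (0.5934, -0.6689, -0.4477).
Qᵀb = (1.1142, 1.3432).
Back-substitute: x_2 = 1.3432/6.3923 = 0.2101.
x_1 = (1.1142 − 0.3714·0.2101)/5.3852 = 0.1924.

x = (0.1924, 0.2101)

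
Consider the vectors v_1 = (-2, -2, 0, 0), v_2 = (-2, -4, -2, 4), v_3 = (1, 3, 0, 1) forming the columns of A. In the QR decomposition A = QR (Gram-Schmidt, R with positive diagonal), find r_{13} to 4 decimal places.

v_1 = (-2, -2, 0, 0); ‖v_1‖ = 2.8284, so q_1 = (-0.7071, -0.7071, 0.0000, 0.0000).
r_{13} = q_1·v_3 = -2.8284.

r_{13} = -2.8284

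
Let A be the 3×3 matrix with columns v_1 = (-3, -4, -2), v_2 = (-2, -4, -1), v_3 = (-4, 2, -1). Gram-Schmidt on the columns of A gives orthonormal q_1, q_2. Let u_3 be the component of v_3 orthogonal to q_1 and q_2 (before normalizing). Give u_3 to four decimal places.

u_3 = (-1.6970, 0.4242, 1.6970)

v_1 = (-3, -4, -2); ‖v_1‖ = 5.3852, so q_1 = (-0.5571, -0.7428, -0.3714).
q_1·v_2 = (-0.5571)·(-2) + (-0.7428)·(-4) + (-0.3714)·(-1) = 4.4567.
u_2 = v_2 − 4.4567·q_1 = (0.4828, -0.6897, 0.6552).
‖u_2‖ = 1.0667, so q_2 = (0.4526, -0.6465, 0.6142).
q_1·v_3 = (-0.5571)·(-4) + (-0.7428)·2 + (-0.3714)·(-1) = 1.1142; q_2·v_3 = 0.4526·(-4) + (-0.6465)·2 + 0.6142·(-1) = -3.7174.
u_3 = v_3 − 1.1142·q_1 + 3.7174·q_2 = (-1.6970, 0.4242, 1.6970).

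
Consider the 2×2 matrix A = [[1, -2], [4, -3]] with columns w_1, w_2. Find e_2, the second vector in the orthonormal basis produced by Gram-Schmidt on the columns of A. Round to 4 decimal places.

e_1 = w_1/‖w_1‖ = (1, 4)/4.1231 = (0.2425, 0.9701).
r_{12} = e_1·w_2 = -3.3955.
u_2 = w_2 + 3.3955·e_1 = (-1.1765, 0.2941).
‖u_2‖ = 1.2127, so e_2 = (-0.9701, 0.2425).

e_2 = (-0.9701, 0.2425)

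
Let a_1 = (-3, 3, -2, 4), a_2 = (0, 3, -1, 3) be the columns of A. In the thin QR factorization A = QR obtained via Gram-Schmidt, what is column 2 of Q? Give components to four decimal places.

e_2 = (0.8057, 0.5255, 0.0934, 0.2569)

e_1 = a_1/‖a_1‖ = (-3, 3, -2, 4)/6.1644 = (-0.4867, 0.4867, -0.3244, 0.6489).
r_{12} = e_1·a_2 = 3.7311.
u_2 = a_2 − 3.7311·e_1 = (1.8158, 1.1842, 0.2105, 0.5789).
‖u_2‖ = 2.2537, so e_2 = (0.8057, 0.5255, 0.0934, 0.2569).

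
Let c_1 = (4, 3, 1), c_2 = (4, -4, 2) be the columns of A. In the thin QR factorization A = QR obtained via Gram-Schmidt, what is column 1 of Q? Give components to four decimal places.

e_1 = (0.7845, 0.5883, 0.1961)

c_1 = (4, 3, 1); ‖c_1‖ = 5.0990, so e_1 = (0.7845, 0.5883, 0.1961).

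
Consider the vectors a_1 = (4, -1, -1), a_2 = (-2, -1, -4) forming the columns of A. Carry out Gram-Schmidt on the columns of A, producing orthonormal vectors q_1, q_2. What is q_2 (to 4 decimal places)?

q_1 = a_1/‖a_1‖ = (4, -1, -1)/4.2426 = (0.9428, -0.2357, -0.2357).
r_{12} = q_1·a_2 = -0.7071.
u_2 = a_2 + 0.7071·q_1 = (-1.3333, -1.1667, -4.1667).
‖u_2‖ = 4.5277, so q_2 = (-0.2945, -0.2577, -0.9203).

q_2 = (-0.2945, -0.2577, -0.9203)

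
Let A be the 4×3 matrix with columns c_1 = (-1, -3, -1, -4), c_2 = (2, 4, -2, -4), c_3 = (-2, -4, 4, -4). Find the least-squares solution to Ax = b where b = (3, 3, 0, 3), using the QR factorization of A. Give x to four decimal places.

q_1 = c_1/‖c_1‖ = (-1, -3, -1, -4)/5.1962 = (-0.1925, -0.5774, -0.1925, -0.7698).
r_{12} = q_1·c_2 = 0.7698.
u_2 = c_2 − 0.7698·q_1 = (2.1481, 4.4444, -1.8519, -3.4074).
‖u_2‖ = 6.2775, so q_2 = (0.3422, 0.7080, -0.2950, -0.5428).
r_{13} = q_1·c_3 = 5.0037; r_{23} = q_2·c_3 = -2.5252.
u_3 = c_3 − 5.0037·q_1 + 2.5252·q_2 = (-0.1729, 0.6767, 4.2180, -1.5188).
‖u_3‖ = 4.5372, so q_3 = (-0.0381, 0.1491, 0.9297, -0.3347).
Qᵀb = (-4.6188, 1.5222, -0.6711).
Back-substitute: x_3 = -0.6711/4.5372 = -0.1479.
x_2 = (1.5222 + 2.5252·(-0.1479))/6.2775 = 0.1830.
x_1 = (-4.6188 − 0.7698·0.1830 − 5.0037·(-0.1479))/5.1962 = -0.7736.

x = (-0.7736, 0.1830, -0.1479)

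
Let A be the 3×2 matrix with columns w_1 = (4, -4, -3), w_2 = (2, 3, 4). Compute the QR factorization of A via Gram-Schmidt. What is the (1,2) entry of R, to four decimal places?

r_{12} = -2.4988

w_1 = (4, -4, -3); ‖w_1‖ = 6.4031, so q_1 = (0.6247, -0.6247, -0.4685).
r_{12} = q_1·w_2 = -2.4988.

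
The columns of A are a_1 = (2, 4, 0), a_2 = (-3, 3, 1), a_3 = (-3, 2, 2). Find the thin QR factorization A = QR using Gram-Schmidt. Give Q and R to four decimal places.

q_1 = a_1/‖a_1‖ = (2, 4, 0)/4.4721 = (0.4472, 0.8944, 0.0000).
r_{12} = q_1·a_2 = 1.3416.
u_2 = a_2 − 1.3416·q_1 = (-3.6000, 1.8000, 1.0000).
‖u_2‖ = 4.1473, so q_2 = (-0.8680, 0.4340, 0.2411).
r_{13} = q_1·a_3 = 0.4472; r_{23} = q_2·a_3 = 3.9544.
u_3 = a_3 − 0.4472·q_1 − 3.9544·q_2 = (0.2326, -0.1163, 1.0465).
‖u_3‖ = 1.0783, so q_3 = (0.2157, -0.1078, 0.9705).

Q = [[0.4472, -0.8680, 0.2157], [0.8944, 0.4340, -0.1078], [0.0000, 0.2411, 0.9705]], R = [[4.4721, 1.3416, 0.4472], [0.0000, 4.1473, 3.9544], [0.0000, 0.0000, 1.0783]]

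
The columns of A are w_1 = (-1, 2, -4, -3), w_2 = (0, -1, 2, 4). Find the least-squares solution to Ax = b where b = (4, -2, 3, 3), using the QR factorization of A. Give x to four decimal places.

w_1 = (-1, 2, -4, -3); ‖w_1‖ = 5.4772, so e_1 = (-0.1826, 0.3651, -0.7303, -0.5477).
e_1·w_2 = (-0.1826)·0 + 0.3651·(-1) + (-0.7303)·2 + (-0.5477)·4 = -4.0166.
u_2 = w_2 + 4.0166·e_1 = (-0.7333, 0.4667, -0.9333, 1.8000).
‖u_2‖ = 2.2061, so e_2 = (-0.3324, 0.2115, -0.4231, 0.8159).
Qᵀb = (-5.2947, -0.5742).
Back-substitute: x_2 = -0.5742/2.2061 = -0.2603.
x_1 = (-5.2947 + 4.0166·(-0.2603))/5.4772 = -1.1575.

x = (-1.1575, -0.2603)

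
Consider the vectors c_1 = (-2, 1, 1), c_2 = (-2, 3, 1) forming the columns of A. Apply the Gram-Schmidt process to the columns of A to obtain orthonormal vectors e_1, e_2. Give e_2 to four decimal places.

e_1 = c_1/‖c_1‖ = (-2, 1, 1)/2.4495 = (-0.8165, 0.4082, 0.4082).
r_{12} = e_1·c_2 = 3.2660.
u_2 = c_2 − 3.2660·e_1 = (0.6667, 1.6667, -0.3333).
‖u_2‖ = 1.8257, so e_2 = (0.3651, 0.9129, -0.1826).

e_2 = (0.3651, 0.9129, -0.1826)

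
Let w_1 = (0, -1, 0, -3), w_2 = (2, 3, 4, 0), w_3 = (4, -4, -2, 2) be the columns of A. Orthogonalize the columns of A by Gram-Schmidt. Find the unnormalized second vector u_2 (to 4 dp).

u_2 = (2.0000, 2.7000, 4.0000, -0.9000)

w_1 = (0, -1, 0, -3); ‖w_1‖ = 3.1623, so q_1 = (0.0000, -0.3162, 0.0000, -0.9487).
q_1·w_2 = 0.0000·2 + (-0.3162)·3 + 0.0000·4 + (-0.9487)·0 = -0.9487.
u_2 = w_2 + 0.9487·q_1 = (2.0000, 2.7000, 4.0000, -0.9000).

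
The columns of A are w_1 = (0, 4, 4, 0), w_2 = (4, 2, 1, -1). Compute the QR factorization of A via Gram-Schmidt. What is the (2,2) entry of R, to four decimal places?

w_1 = (0, 4, 4, 0); ‖w_1‖ = 5.6569, so q_1 = (0.0000, 0.7071, 0.7071, 0.0000).
q_1·w_2 = 0.0000·4 + 0.7071·2 + 0.7071·1 + 0.0000·(-1) = 2.1213.
u_2 = w_2 − 2.1213·q_1 = (4.0000, 0.5000, -0.5000, -1.0000).
r_{22} = ‖u_2‖ = 4.1833.

r_{22} = 4.1833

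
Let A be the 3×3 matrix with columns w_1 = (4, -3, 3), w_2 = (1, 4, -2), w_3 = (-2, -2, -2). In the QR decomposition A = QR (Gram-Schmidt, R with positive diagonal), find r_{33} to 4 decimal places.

r_{33} = 2.1090

w_1 = (4, -3, 3); ‖w_1‖ = 5.8310, so q_1 = (0.6860, -0.5145, 0.5145).
q_1·w_2 = 0.6860·1 + (-0.5145)·4 + 0.5145·(-2) = -2.4010.
u_2 = w_2 + 2.4010·q_1 = (2.6471, 2.7647, -0.7647).
‖u_2‖ = 3.9032, so q_2 = (0.6782, 0.7083, -0.1959).
q_1·w_3 = 0.6860·(-2) + (-0.5145)·(-2) + 0.5145·(-2) = -1.3720; q_2·w_3 = 0.6782·(-2) + 0.7083·(-2) + (-0.1959)·(-2) = -2.3811.
u_3 = w_3 + 1.3720·q_1 + 2.3811·q_2 = (0.5560, -1.0193, -1.7606).
r_{33} = ‖u_3‖ = 2.1090.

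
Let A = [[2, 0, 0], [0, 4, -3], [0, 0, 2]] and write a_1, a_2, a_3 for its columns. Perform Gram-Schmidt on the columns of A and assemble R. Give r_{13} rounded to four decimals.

q_1 = a_1/‖a_1‖ = (2, 0, 0)/2.0000 = (1.0000, 0.0000, 0.0000).
r_{13} = q_1·a_3 = 0.0000.

r_{13} = 0.0000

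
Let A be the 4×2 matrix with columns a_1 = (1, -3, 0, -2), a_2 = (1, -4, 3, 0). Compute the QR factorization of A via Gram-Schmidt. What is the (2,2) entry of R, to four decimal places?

a_1 = (1, -3, 0, -2); ‖a_1‖ = 3.7417, so q_1 = (0.2673, -0.8018, 0.0000, -0.5345).
q_1·a_2 = 0.2673·1 + (-0.8018)·(-4) + 0.0000·3 + (-0.5345)·0 = 3.4744.
u_2 = a_2 − 3.4744·q_1 = (0.0714, -1.2143, 3.0000, 1.8571).
r_{22} = ‖u_2‖ = 3.7321.

r_{22} = 3.7321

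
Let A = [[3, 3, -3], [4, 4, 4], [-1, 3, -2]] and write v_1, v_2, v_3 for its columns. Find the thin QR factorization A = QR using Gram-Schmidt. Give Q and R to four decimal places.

Q = [[0.5883, 0.1177, -0.8000], [0.7845, 0.1569, 0.6000], [-0.1961, 0.9806, 0.0000]], R = [[5.0990, 4.3146, 1.7650], [0.0000, 3.9223, -1.6866], [0.0000, 0.0000, 4.8000]]

v_1 = (3, 4, -1); ‖v_1‖ = 5.0990, so e_1 = (0.5883, 0.7845, -0.1961).
e_1·v_2 = 0.5883·3 + 0.7845·4 + (-0.1961)·3 = 4.3146.
u_2 = v_2 − 4.3146·e_1 = (0.4615, 0.6154, 3.8462).
‖u_2‖ = 3.9223, so e_2 = (0.1177, 0.1569, 0.9806).
e_1·v_3 = 0.5883·(-3) + 0.7845·4 + (-0.1961)·(-2) = 1.7650; e_2·v_3 = 0.1177·(-3) + 0.1569·4 + 0.9806·(-2) = -1.6866.
u_3 = v_3 − 1.7650·e_1 + 1.6866·e_2 = (-3.8400, 2.8800, 0.0000).
‖u_3‖ = 4.8000, so e_3 = (-0.8000, 0.6000, 0.0000).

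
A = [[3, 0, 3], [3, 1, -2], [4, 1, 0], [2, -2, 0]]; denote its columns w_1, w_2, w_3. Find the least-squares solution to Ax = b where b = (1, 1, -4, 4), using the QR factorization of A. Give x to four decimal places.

x = (0.1240, -1.9808, -0.2564)

w_1 = (3, 3, 4, 2); ‖w_1‖ = 6.1644, so e_1 = (0.4867, 0.4867, 0.6489, 0.3244).
e_1·w_2 = 0.4867·0 + 0.4867·1 + 0.6489·1 + 0.3244·(-2) = 0.4867.
u_2 = w_2 − 0.4867·e_1 = (-0.2368, 0.7632, 0.6842, -2.1579).
‖u_2‖ = 2.4007, so e_2 = (-0.0987, 0.3179, 0.2850, -0.8989).
e_1·w_3 = 0.4867·3 + 0.4867·(-2) + 0.6489·0 + 0.3244·0 = 0.4867; e_2·w_3 = (-0.0987)·3 + 0.3179·(-2) + 0.2850·0 + (-0.8989)·0 = -0.9318.
u_3 = w_3 − 0.4867·e_1 + 0.9318·e_2 = (2.6712, -1.9406, -0.0502, -0.9954).
‖u_3‖ = 3.4489, so e_3 = (0.7745, -0.5627, -0.0146, -0.2886).
Qᵀb = (-0.3244, -4.5163, -0.8844).
Back-substitute: x_3 = -0.8844/3.4489 = -0.2564.
x_2 = (-4.5163 + 0.9318·(-0.2564))/2.4007 = -1.9808.
x_1 = (-0.3244 − 0.4867·(-1.9808) − 0.4867·(-0.2564))/6.1644 = 0.1240.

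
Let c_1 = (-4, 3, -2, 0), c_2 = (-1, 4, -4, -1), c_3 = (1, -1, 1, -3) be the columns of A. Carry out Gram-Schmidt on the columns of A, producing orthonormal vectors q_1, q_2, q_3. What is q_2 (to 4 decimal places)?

c_1 = (-4, 3, -2, 0); ‖c_1‖ = 5.3852, so q_1 = (-0.7428, 0.5571, -0.3714, 0.0000).
q_1·c_2 = (-0.7428)·(-1) + 0.5571·4 + (-0.3714)·(-4) + 0.0000·(-1) = 4.4567.
u_2 = c_2 − 4.4567·q_1 = (2.3103, 1.5172, -2.3448, -1.0000).
‖u_2‖ = 3.7600, so q_2 = (0.6144, 0.4035, -0.6236, -0.2660).

q_2 = (0.6144, 0.4035, -0.6236, -0.2660)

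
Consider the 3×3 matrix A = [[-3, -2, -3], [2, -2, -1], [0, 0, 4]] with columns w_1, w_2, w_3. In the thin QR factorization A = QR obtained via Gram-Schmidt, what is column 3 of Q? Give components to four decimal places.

e_3 = (0.0000, 0.0000, 1.0000)

e_1 = w_1/‖w_1‖ = (-3, 2, 0)/3.6056 = (-0.8321, 0.5547, 0.0000).
r_{12} = e_1·w_2 = 0.5547.
u_2 = w_2 − 0.5547·e_1 = (-1.5385, -2.3077, 0.0000).
‖u_2‖ = 2.7735, so e_2 = (-0.5547, -0.8321, 0.0000).
r_{13} = e_1·w_3 = 1.9415; r_{23} = e_2·w_3 = 2.4962.
u_3 = w_3 − 1.9415·e_1 − 2.4962·e_2 = (0.0000, 0.0000, 4.0000).
‖u_3‖ = 4.0000, so e_3 = (0.0000, 0.0000, 1.0000).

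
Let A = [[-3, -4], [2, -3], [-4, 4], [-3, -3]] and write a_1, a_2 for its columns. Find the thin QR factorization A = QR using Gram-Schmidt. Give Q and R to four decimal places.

Q = [[-0.4867, -0.5770], [0.3244, -0.4169], [-0.6489, 0.5509], [-0.4867, -0.4355]], R = [[6.1644, -0.1622], [0.0000, 7.0692]]

q_1 = a_1/‖a_1‖ = (-3, 2, -4, -3)/6.1644 = (-0.4867, 0.3244, -0.6489, -0.4867).
r_{12} = q_1·a_2 = -0.1622.
u_2 = a_2 + 0.1622·q_1 = (-4.0789, -2.9474, 3.8947, -3.0789).
‖u_2‖ = 7.0692, so q_2 = (-0.5770, -0.4169, 0.5509, -0.4355).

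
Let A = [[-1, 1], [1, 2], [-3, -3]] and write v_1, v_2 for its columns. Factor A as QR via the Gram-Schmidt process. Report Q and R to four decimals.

v_1 = (-1, 1, -3); ‖v_1‖ = 3.3166, so q_1 = (-0.3015, 0.3015, -0.9045).
q_1·v_2 = (-0.3015)·1 + 0.3015·2 + (-0.9045)·(-3) = 3.0151.
u_2 = v_2 − 3.0151·q_1 = (1.9091, 1.0909, -0.2727).
‖u_2‖ = 2.2156, so q_2 = (0.8616, 0.4924, -0.1231).

Q = [[-0.3015, 0.8616], [0.3015, 0.4924], [-0.9045, -0.1231]], R = [[3.3166, 3.0151], [0.0000, 2.2156]]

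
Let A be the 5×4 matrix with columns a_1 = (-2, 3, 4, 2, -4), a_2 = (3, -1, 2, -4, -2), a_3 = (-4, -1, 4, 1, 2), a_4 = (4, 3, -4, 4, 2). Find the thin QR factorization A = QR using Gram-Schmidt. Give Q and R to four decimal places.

Q = [[-0.2857, 0.5076, -0.4482, 0.6382], [0.4286, -0.1610, -0.4039, 0.2995], [0.5714, 0.3571, 0.6259, 0.3866], [0.2857, -0.6792, -0.1566, 0.3608], [-0.5714, -0.3571, 0.4688, 0.4726]], R = [[7.0000, -0.1429, 2.1429, -2.1429], [0.0000, 5.8292, -1.8345, -3.3120], [0.0000, 0.0000, 5.4811, -5.1968], [0.0000, 0.0000, 0.0000, 4.2933]]

a_1 = (-2, 3, 4, 2, -4); ‖a_1‖ = 7.0000, so e_1 = (-0.2857, 0.4286, 0.5714, 0.2857, -0.5714).
e_1·a_2 = (-0.2857)·3 + 0.4286·(-1) + 0.5714·2 + 0.2857·(-4) + (-0.5714)·(-2) = -0.1429.
u_2 = a_2 + 0.1429·e_1 = (2.9592, -0.9388, 2.0816, -3.9592, -2.0816).
‖u_2‖ = 5.8292, so e_2 = (0.5076, -0.1610, 0.3571, -0.6792, -0.3571).
e_1·a_3 = (-0.2857)·(-4) + 0.4286·(-1) + 0.5714·4 + 0.2857·1 + (-0.5714)·2 = 2.1429; e_2·a_3 = 0.5076·(-4) + (-0.1610)·(-1) + 0.3571·4 + (-0.6792)·1 + (-0.3571)·2 = -1.8345.
u_3 = a_3 − 2.1429·e_1 + 1.8345·e_2 = (-2.4565, -2.2138, 3.4306, -0.8583, 2.5694).
‖u_3‖ = 5.4811, so e_3 = (-0.4482, -0.4039, 0.6259, -0.1566, 0.4688).
e_1·a_4 = (-0.2857)·4 + 0.4286·3 + 0.5714·(-4) + 0.2857·4 + (-0.5714)·2 = -2.1429; e_2·a_4 = 0.5076·4 + (-0.1610)·3 + 0.3571·(-4) + (-0.6792)·4 + (-0.3571)·2 = -3.3120; e_3·a_4 = (-0.4482)·4 + (-0.4039)·3 + 0.6259·(-4) + (-0.1566)·4 + 0.4688·2 = -5.1968.
u_4 = a_4 + 2.1429·e_1 + 3.3120·e_2 + 5.1968·e_3 = (2.7400, 1.2860, 1.6599, 1.5490, 2.0289).
‖u_4‖ = 4.2933, so e_4 = (0.6382, 0.2995, 0.3866, 0.3608, 0.4726).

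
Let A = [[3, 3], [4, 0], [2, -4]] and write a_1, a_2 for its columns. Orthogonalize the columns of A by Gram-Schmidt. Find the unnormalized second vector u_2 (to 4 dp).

u_2 = (2.8966, -0.1379, -4.0690)

q_1 = a_1/‖a_1‖ = (3, 4, 2)/5.3852 = (0.5571, 0.7428, 0.3714).
r_{12} = q_1·a_2 = 0.1857.
u_2 = a_2 − 0.1857·q_1 = (2.8966, -0.1379, -4.0690).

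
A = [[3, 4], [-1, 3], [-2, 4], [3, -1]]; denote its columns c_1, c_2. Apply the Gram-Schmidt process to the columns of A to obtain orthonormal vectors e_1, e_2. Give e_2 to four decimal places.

e_2 = (0.6588, 0.4504, 0.5916, -0.1143)

c_1 = (3, -1, -2, 3); ‖c_1‖ = 4.7958, so e_1 = (0.6255, -0.2085, -0.4170, 0.6255).
e_1·c_2 = 0.6255·4 + (-0.2085)·3 + (-0.4170)·4 + 0.6255·(-1) = -0.4170.
u_2 = c_2 + 0.4170·e_1 = (4.2609, 2.9130, 3.8261, -0.7391).
‖u_2‖ = 6.4673, so e_2 = (0.6588, 0.4504, 0.5916, -0.1143).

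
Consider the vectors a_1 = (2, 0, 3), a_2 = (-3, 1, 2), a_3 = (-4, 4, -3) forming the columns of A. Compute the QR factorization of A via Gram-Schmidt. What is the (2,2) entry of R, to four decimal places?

r_{22} = 3.7417

a_1 = (2, 0, 3); ‖a_1‖ = 3.6056, so q_1 = (0.5547, 0.0000, 0.8321).
q_1·a_2 = 0.5547·(-3) + 0.0000·1 + 0.8321·2 = 0.0000.
u_2 = a_2 + 0.0000·q_1 = (-3.0000, 1.0000, 2.0000).
r_{22} = ‖u_2‖ = 3.7417.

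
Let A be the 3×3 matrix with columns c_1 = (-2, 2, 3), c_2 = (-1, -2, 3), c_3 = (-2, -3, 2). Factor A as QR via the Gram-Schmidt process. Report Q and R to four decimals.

Q = [[-0.4851, -0.0529, -0.8729], [0.4851, -0.8468, -0.2182], [0.7276, 0.5293, -0.4364]], R = [[4.1231, 1.6977, 0.9701], [0.0000, 3.3343, 3.7048], [0.0000, 0.0000, 1.5275]]

c_1 = (-2, 2, 3); ‖c_1‖ = 4.1231, so e_1 = (-0.4851, 0.4851, 0.7276).
e_1·c_2 = (-0.4851)·(-1) + 0.4851·(-2) + 0.7276·3 = 1.6977.
u_2 = c_2 − 1.6977·e_1 = (-0.1765, -2.8235, 1.7647).
‖u_2‖ = 3.3343, so e_2 = (-0.0529, -0.8468, 0.5293).
e_1·c_3 = (-0.4851)·(-2) + 0.4851·(-3) + 0.7276·2 = 0.9701; e_2·c_3 = (-0.0529)·(-2) + (-0.8468)·(-3) + 0.5293·2 = 3.7048.
u_3 = c_3 − 0.9701·e_1 − 3.7048·e_2 = (-1.3333, -0.3333, -0.6667).
‖u_3‖ = 1.5275, so e_3 = (-0.8729, -0.2182, -0.4364).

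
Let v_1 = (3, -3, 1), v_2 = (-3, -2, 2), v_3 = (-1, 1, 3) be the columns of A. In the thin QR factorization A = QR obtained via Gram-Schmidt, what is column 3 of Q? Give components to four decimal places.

q_3 = (0.2229, 0.5016, 0.8359)

v_1 = (3, -3, 1); ‖v_1‖ = 4.3589, so q_1 = (0.6882, -0.6882, 0.2294).
q_1·v_2 = 0.6882·(-3) + (-0.6882)·(-2) + 0.2294·2 = -0.2294.
u_2 = v_2 + 0.2294·q_1 = (-2.8421, -2.1579, 2.0526).
‖u_2‖ = 4.1167, so q_2 = (-0.6904, -0.5242, 0.4986).
q_1·v_3 = 0.6882·(-1) + (-0.6882)·1 + 0.2294·3 = -0.6882; q_2·v_3 = (-0.6904)·(-1) + (-0.5242)·1 + 0.4986·3 = 1.6620.
u_3 = v_3 + 0.6882·q_1 − 1.6620·q_2 = (0.6211, 1.3975, 2.3292).
‖u_3‖ = 2.7864, so q_3 = (0.2229, 0.5016, 0.8359).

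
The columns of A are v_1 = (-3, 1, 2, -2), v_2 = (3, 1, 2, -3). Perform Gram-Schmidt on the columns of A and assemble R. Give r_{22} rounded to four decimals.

v_1 = (-3, 1, 2, -2); ‖v_1‖ = 4.2426, so e_1 = (-0.7071, 0.2357, 0.4714, -0.4714).
e_1·v_2 = (-0.7071)·3 + 0.2357·1 + 0.4714·2 + (-0.4714)·(-3) = 0.4714.
u_2 = v_2 − 0.4714·e_1 = (3.3333, 0.8889, 1.7778, -2.7778).
r_{22} = ‖u_2‖ = 4.7726.

r_{22} = 4.7726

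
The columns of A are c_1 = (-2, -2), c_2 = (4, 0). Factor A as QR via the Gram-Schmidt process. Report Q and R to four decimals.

q_1 = c_1/‖c_1‖ = (-2, -2)/2.8284 = (-0.7071, -0.7071).
r_{12} = q_1·c_2 = -2.8284.
u_2 = c_2 + 2.8284·q_1 = (2.0000, -2.0000).
‖u_2‖ = 2.8284, so q_2 = (0.7071, -0.7071).

Q = [[-0.7071, 0.7071], [-0.7071, -0.7071]], R = [[2.8284, -2.8284], [0.0000, 2.8284]]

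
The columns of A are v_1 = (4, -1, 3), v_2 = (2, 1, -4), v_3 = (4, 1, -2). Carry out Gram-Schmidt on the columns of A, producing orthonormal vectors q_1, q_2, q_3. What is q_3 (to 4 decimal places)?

v_1 = (4, -1, 3); ‖v_1‖ = 5.0990, so q_1 = (0.7845, -0.1961, 0.5883).
q_1·v_2 = 0.7845·2 + (-0.1961)·1 + 0.5883·(-4) = -0.9806.
u_2 = v_2 + 0.9806·q_1 = (2.7692, 0.8077, -3.4231).
‖u_2‖ = 4.4764, so q_2 = (0.6186, 0.1804, -0.7647).
q_1·v_3 = 0.7845·4 + (-0.1961)·1 + 0.5883·(-2) = 1.7650; q_2·v_3 = 0.6186·4 + 0.1804·1 + (-0.7647)·(-2) = 4.1843.
u_3 = v_3 − 1.7650·q_1 − 4.1843·q_2 = (0.0269, 0.5912, 0.1612).
‖u_3‖ = 0.6134, so q_3 = (0.0438, 0.9638, 0.2629).

q_3 = (0.0438, 0.9638, 0.2629)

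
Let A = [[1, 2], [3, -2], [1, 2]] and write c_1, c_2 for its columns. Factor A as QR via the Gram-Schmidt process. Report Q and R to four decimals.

Q = [[0.3015, 0.6396], [0.9045, -0.4264], [0.3015, 0.6396]], R = [[3.3166, -0.6030], [0.0000, 3.4112]]

c_1 = (1, 3, 1); ‖c_1‖ = 3.3166, so q_1 = (0.3015, 0.9045, 0.3015).
q_1·c_2 = 0.3015·2 + 0.9045·(-2) + 0.3015·2 = -0.6030.
u_2 = c_2 + 0.6030·q_1 = (2.1818, -1.4545, 2.1818).
‖u_2‖ = 3.4112, so q_2 = (0.6396, -0.4264, 0.6396).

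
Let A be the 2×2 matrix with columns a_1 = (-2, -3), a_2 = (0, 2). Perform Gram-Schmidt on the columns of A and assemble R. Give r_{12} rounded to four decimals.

r_{12} = -1.6641

a_1 = (-2, -3); ‖a_1‖ = 3.6056, so e_1 = (-0.5547, -0.8321).
r_{12} = e_1·a_2 = -1.6641.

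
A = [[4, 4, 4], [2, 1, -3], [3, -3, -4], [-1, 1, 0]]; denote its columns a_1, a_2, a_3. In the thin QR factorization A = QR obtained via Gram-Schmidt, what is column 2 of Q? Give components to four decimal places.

a_1 = (4, 2, 3, -1); ‖a_1‖ = 5.4772, so q_1 = (0.7303, 0.3651, 0.5477, -0.1826).
q_1·a_2 = 0.7303·4 + 0.3651·1 + 0.5477·(-3) + (-0.1826)·1 = 1.4606.
u_2 = a_2 − 1.4606·q_1 = (2.9333, 0.4667, -3.8000, 1.2667).
‖u_2‖ = 4.9866, so q_2 = (0.5882, 0.0936, -0.7620, 0.2540).

q_2 = (0.5882, 0.0936, -0.7620, 0.2540)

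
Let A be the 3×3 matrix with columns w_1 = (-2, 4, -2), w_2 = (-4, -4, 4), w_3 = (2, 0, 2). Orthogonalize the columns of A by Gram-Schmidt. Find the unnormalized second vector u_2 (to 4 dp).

w_1 = (-2, 4, -2); ‖w_1‖ = 4.8990, so e_1 = (-0.4082, 0.8165, -0.4082).
e_1·w_2 = (-0.4082)·(-4) + 0.8165·(-4) + (-0.4082)·4 = -3.2660.
u_2 = w_2 + 3.2660·e_1 = (-5.3333, -1.3333, 2.6667).

u_2 = (-5.3333, -1.3333, 2.6667)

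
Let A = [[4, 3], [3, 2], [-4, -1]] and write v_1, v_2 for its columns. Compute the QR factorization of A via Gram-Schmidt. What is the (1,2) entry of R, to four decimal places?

r_{12} = 3.4358

v_1 = (4, 3, -4); ‖v_1‖ = 6.4031, so q_1 = (0.6247, 0.4685, -0.6247).
r_{12} = q_1·v_2 = 3.4358.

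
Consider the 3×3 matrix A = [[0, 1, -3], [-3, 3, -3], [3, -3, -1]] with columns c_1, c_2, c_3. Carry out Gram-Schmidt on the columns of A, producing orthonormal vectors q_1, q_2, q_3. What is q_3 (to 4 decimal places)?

q_1 = c_1/‖c_1‖ = (0, -3, 3)/4.2426 = (0.0000, -0.7071, 0.7071).
r_{12} = q_1·c_2 = -4.2426.
u_2 = c_2 + 4.2426·q_1 = (1.0000, 0.0000, 0.0000).
‖u_2‖ = 1.0000, so q_2 = (1.0000, 0.0000, 0.0000).
r_{13} = q_1·c_3 = 1.4142; r_{23} = q_2·c_3 = -3.0000.
u_3 = c_3 − 1.4142·q_1 + 3.0000·q_2 = (0.0000, -2.0000, -2.0000).
‖u_3‖ = 2.8284, so q_3 = (0.0000, -0.7071, -0.7071).

q_3 = (0.0000, -0.7071, -0.7071)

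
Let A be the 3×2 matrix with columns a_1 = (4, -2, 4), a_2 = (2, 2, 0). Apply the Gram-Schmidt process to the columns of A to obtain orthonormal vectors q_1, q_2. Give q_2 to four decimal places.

q_2 = (0.5659, 0.8085, -0.1617)

q_1 = a_1/‖a_1‖ = (4, -2, 4)/6.0000 = (0.6667, -0.3333, 0.6667).
r_{12} = q_1·a_2 = 0.6667.
u_2 = a_2 − 0.6667·q_1 = (1.5556, 2.2222, -0.4444).
‖u_2‖ = 2.7487, so q_2 = (0.5659, 0.8085, -0.1617).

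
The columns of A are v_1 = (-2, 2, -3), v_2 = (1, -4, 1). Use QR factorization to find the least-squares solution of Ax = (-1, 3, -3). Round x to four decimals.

v_1 = (-2, 2, -3); ‖v_1‖ = 4.1231, so q_1 = (-0.4851, 0.4851, -0.7276).
q_1·v_2 = (-0.4851)·1 + 0.4851·(-4) + (-0.7276)·1 = -3.1530.
u_2 = v_2 + 3.1530·q_1 = (-0.5294, -2.4706, -1.2941).
‖u_2‖ = 2.8388, so q_2 = (-0.1865, -0.8703, -0.4559).
Qᵀb = (4.1231, -1.0568).
Back-substitute: x_2 = -1.0568/2.8388 = -0.3723.
x_1 = (4.1231 + 3.1530·(-0.3723))/4.1231 = 0.7153.

x = (0.7153, -0.3723)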